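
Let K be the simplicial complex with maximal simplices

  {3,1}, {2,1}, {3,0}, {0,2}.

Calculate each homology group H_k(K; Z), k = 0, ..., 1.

Take the total order 0 < 1 < 2 < 3 on the vertex set. Then K (dimension 1) consists of the simplices:

  0-simplices (4): [0], [1], [2], [3]
  1-simplices (4): [0,2], [0,3], [1,2], [1,3]

so the chain groups are C_0 ≅ Z^4, C_1 ≅ Z^4.

∂_1: C_1 → C_0 sends each edge [p,q] (with p < q) to q − p.
The resulting 4×4 matrix has rank 3, and its Smith normal form has invariant factors (1,1,1).

Computing H_k = (kernel of ∂_k) / (image of ∂_{k+1}):

  H_0: rank C_0 − rank ∂_1 = 4 − 3 = 1, and the invariant factors of ∂_1 are all 1, so H_0 = Z.
  H_1: rank ker ∂_1 − rank ∂_2 = (4 − 3) − 0 = 1, and there is no ∂_2, so H_1 = Z.

H_0 = Z,  H_1 = Z.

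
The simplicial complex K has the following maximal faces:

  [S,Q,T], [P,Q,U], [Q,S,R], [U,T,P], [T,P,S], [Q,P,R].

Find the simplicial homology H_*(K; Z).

Order the vertices as P < Q < R < S < T < U. Listing each simplex with vertices in this order, K has dimension 2 with simplices:

  0-simplices (6): P, Q, R, S, T, U
  1-simplices (12): PQ, PR, PS, PT, PU, QR, QS, QT, QU, RS, ST, TU
  2-simplices (6): PQR, PQU, PST, PTU, QRS, QST

giving chain groups C_0 ≅ Z^6, C_1 ≅ Z^12, C_2 ≅ Z^6.

∂_1: C_1 → C_0 sends each edge [p,q] (with p < q) to q − p.
As a 6×12 matrix over Z this has rank 5, with invariant factors (1,1,1,1,1).

∂_2: C_2 → C_1 maps a triangle to the signed sum of its edges. For instance
  ∂PST = ST − PT + PS,
  ∂PTU = TU − PU + PT.
The 12×6 boundary matrix has rank 6 and Smith normal form diag(1,1,1,1,1,1).

From H_k ≅ ker(∂_k) / im(∂_{k+1}) we obtain:

  H_0: rank C_0 − rank ∂_1 = 6 − 5 = 1, and the invariant factors of ∂_1 are all 1, so H_0 ≅ Z.
  H_1: rank ker ∂_1 − rank ∂_2 = (12 − 5) − 6 = 1, and the invariant factors of ∂_2 are all 1, so H_1 ≅ Z.
  H_2: rank ker ∂_2 − rank ∂_3 = (6 − 6) − 0 = 0, and there is no ∂_3, so H_2 ≅ 0.

H_0 = Z,  H_1 = Z,  H_2 = 0.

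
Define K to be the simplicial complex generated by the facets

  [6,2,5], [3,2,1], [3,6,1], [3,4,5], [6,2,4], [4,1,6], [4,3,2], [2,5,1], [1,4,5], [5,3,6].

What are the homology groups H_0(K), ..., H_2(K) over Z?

H_0 ≅ Z,  H_1 ≅ Z/2,  H_2 = 0.

We work with the vertex ordering 1 < 2 < 3 < 4 < 5 < 6. The simplices of K, each written with vertices in increasing order, are:

  0-simplices (6): [1], [2], [3], [4], [5], [6]
  1-simplices (15): [1,2], [1,3], [1,4], [1,5], [1,6], [2,3], [2,4], [2,5], [2,6], [3,4], [3,5], [3,6], [4,5], [4,6], [5,6]
  2-simplices (10): [1,2,3], [1,2,5], [1,3,6], [1,4,5], [1,4,6], [2,3,4], [2,4,6], [2,5,6], [3,4,5], [3,5,6]

Hence C_0 ≅ Z^6, C_1 ≅ Z^15, C_2 ≅ Z^10.

The boundary map ∂_1: C_1 → C_0 maps an edge to its endpoints' difference, ∂[p,q] = q − p.
The resulting 6×15 matrix has rank 5, and its Smith normal form has invariant factors (1,1,1,1,1).

The boundary map ∂_2: C_2 → C_1 acts by ∂[p,q,r] = [q,r] − [p,r] + [p,q]. For instance
  ∂[3,5,6] = [5,6] − [3,6] + [3,5],
  ∂[2,4,6] = [4,6] − [2,6] + [2,4].
This gives a 15×10 integer matrix of rank 10; reducing to Smith normal form yields diagonal entries (1,1,1,1,1,1,1,1,1,2).

Now H_k = ker ∂_k / im ∂_{k+1}, so:

  H_0: rank C_0 − rank ∂_1 = 6 − 5 = 1, and the invariant factors of ∂_1 are all 1, so H_0 ≅ Z.
  H_1: rank ker ∂_1 − rank ∂_2 = (15 − 5) − 10 = 0, and ∂_2 has invariant factor 2 > 1, so H_1 ≅ Z/2.
  H_2: rank ker ∂_2 − rank ∂_3 = (10 − 10) − 0 = 0, and there is no ∂_3, so H_2 ≅ 0.

As a check, the Euler characteristic is 6 − 15 + 10 = 1, which agrees with 1 − 0 + 0 = 1.
(K is a triangulation of the real projective plane RP^2.)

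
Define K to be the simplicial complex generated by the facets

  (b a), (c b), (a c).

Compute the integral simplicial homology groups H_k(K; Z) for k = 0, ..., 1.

H_0 ≅ Z,  H_1 ≅ Z.

Order the vertices as a < b < c. Listing each simplex with vertices in this order, K has dimension 1 with simplices:

  0-simplices (3): a, b, c
  1-simplices (3): ab, ac, bc

so the chain groups are C_0 ≅ Z^3, C_1 ≅ Z^3.

∂_1: C_1 → C_0 sends each edge [p,q] (with p < q) to q − p. For instance
  ∂ac = c − a.
The 3×3 boundary matrix has rank 2 and Smith normal form diag(1,1).

From H_k ≅ ker(∂_k) / im(∂_{k+1}) we obtain:

  H_0: rank C_0 − rank ∂_1 = 3 − 2 = 1, and the invariant factors of ∂_1 are all 1, so H_0 ≅ Z.
  H_1: rank ker ∂_1 − rank ∂_2 = (3 − 2) − 0 = 1, and there is no ∂_2, so H_1 ≅ Z.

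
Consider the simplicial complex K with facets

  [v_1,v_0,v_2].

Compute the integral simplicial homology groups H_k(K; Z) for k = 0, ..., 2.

Fix the vertex order v_0 < v_1 < v_2 and write every simplex with vertices in increasing order. Then dim K = 2 and the simplices of K are:

  0-simplices (3): [v_0], [v_1], [v_2]
  1-simplices (3): [v_0,v_1], [v_0,v_2], [v_1,v_2]
  2-simplices (1): [v_0,v_1,v_2]

so the chain groups are C_0 ≅ Z^3, C_1 ≅ Z^3, C_2 ≅ Z^1.

The boundary map ∂_1: C_1 → C_0 maps an edge to its endpoints' difference, ∂[p,q] = q − p. For instance
  ∂[v_0,v_1] = [v_1] − [v_0].
The resulting 3×3 matrix has rank 2, and its Smith normal form has invariant factors (1,1).

Boundary ∂_2: C_2 → C_1 acts by ∂[p,q,r] = [q,r] − [p,r] + [p,q]. For instance
  ∂[v_0,v_1,v_2] = [v_1,v_2] − [v_0,v_2] + [v_0,v_1].
The 3×1 boundary matrix has rank 1 and Smith normal form diag(1).

From H_k ≅ ker(∂_k) / im(∂_{k+1}) we obtain:

  H_0: rank C_0 − rank ∂_1 = 3 − 2 = 1, and the invariant factors of ∂_1 are all 1, so H_0 = Z.
  H_1: rank ker ∂_1 − rank ∂_2 = (3 − 2) − 1 = 0, and the invariant factors of ∂_2 are all 1, so H_1 = 0.
  H_2: rank ker ∂_2 − rank ∂_3 = (1 − 1) − 0 = 0, and there is no ∂_3, so H_2 = 0.

As a check, the Euler characteristic is 3 − 3 + 1 = 1, which agrees with 1 − 0 + 0 = 1.

H_0 = Z,  H_1 = 0,  H_2 = 0.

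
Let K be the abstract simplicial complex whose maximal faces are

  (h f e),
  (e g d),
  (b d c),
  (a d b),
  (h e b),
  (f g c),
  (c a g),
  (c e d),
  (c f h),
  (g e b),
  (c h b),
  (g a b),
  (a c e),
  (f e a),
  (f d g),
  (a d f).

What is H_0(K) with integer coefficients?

We work with the vertex ordering a < b < c < d < e < f < g < h. The simplices of K, each written with vertices in increasing order, are:

  0-simplices (8): a, b, c, d, e, f, g, h
  1-simplices (24): ab, ac, ad, ae, af, ag, bc, bd, be, bg, bh, cd, ce, cf, cg, ch, de, df, dg, ef, eg, eh, fg, fh
  2-simplices (16): abd, abg, ace, acg, adf, aef, bcd, bch, beg, beh, cde, cfg, cfh, deg, dfg, efh

Hence C_0 ≅ Z^8, C_1 ≅ Z^24, C_2 ≅ Z^16.

∂_1: C_1 → C_0 is given by ∂[p,q] = [q] − [p].
As a 8×24 matrix over Z this has rank 7, with invariant factors (1,1,1,1,1,1,1).

Boundary ∂_2: C_2 → C_1 sends each 2-simplex [p,q,r] to [q,r] − [p,r] + [p,q]. For instance
  ∂beg = eg − bg + be,
  ∂cfh = fh − ch + cf.
As a 24×16 matrix over Z this has rank 15, with invariant factors (1,1,1,1,1,1,1,1,1,1,1,1,1,1,1).

Computing H_k = (kernel of ∂_k) / (image of ∂_{k+1}):

  H_0: rank C_0 − rank ∂_1 = 8 − 7 = 1, and the invariant factors of ∂_1 are all 1, so H_0 = Z.

(K is a triangulation of the torus T^2.)

H_0 = Z.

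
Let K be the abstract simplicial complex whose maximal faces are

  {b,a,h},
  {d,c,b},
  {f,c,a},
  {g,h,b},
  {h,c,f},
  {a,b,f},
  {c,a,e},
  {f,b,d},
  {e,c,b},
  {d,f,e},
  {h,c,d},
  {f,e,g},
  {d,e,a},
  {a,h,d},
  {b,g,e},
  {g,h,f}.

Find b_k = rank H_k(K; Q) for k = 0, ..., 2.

b_0 = 1, b_1 = 2, b_2 = 1.

Order the vertices as a < b < c < d < e < f < g < h. Listing each simplex with vertices in this order, K has dimension 2 with simplices:

  0-simplices (8): a, b, c, d, e, f, g, h
  1-simplices (24): ab, ac, ad, ae, af, ah, bc, bd, be, bf, bg, bh, cd, ce, cf, ch, de, df, dh, ef, eg, fg, fh, gh
  2-simplices (16): abf, abh, ace, acf, ade, adh, bcd, bce, bdf, beg, bgh, cdh, cfh, def, efg, fgh

so the chain groups are C_0 ≅ Z^8, C_1 ≅ Z^24, C_2 ≅ Z^16.

∂_1: C_1 → C_0 is given by ∂[p,q] = [q] − [p]. For instance
  ∂cf = f − c.
This gives a 8×24 integer matrix of rank 7; reducing to Smith normal form yields diagonal entries (1,1,1,1,1,1,1).

The boundary map ∂_2: C_2 → C_1 acts by ∂[p,q,r] = [q,r] − [p,r] + [p,q]. For instance
  ∂abf = bf − af + ab,
  ∂cfh = fh − ch + cf.
The resulting 24×16 matrix has rank 15, and its Smith normal form has invariant factors (1,1,1,1,1,1,1,1,1,1,1,1,1,1,1).

From H_k ≅ ker(∂_k) / im(∂_{k+1}) we obtain:

  H_0: rank C_0 − rank ∂_1 = 8 − 7 = 1, and the invariant factors of ∂_1 are all 1, so H_0 = Z.
  H_1: rank ker ∂_1 − rank ∂_2 = (24 − 7) − 15 = 2, and the invariant factors of ∂_2 are all 1, so H_1 = Z^2.
  H_2: rank ker ∂_2 − rank ∂_3 = (16 − 15) − 0 = 1, and there is no ∂_3, so H_2 = Z.

As a check, the Euler characteristic is 8 − 24 + 16 = 0, which agrees with 1 − 2 + 1 = 0.
(K is a triangulation of the torus T^2.)

Hence the Betti numbers are b_0 = 1, b_1 = 2, b_2 = 1.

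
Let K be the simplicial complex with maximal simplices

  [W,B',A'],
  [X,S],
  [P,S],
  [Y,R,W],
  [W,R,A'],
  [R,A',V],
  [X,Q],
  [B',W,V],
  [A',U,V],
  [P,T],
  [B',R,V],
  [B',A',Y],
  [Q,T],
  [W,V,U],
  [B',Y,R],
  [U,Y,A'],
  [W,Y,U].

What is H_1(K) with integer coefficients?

H_1 ≅ Z × Z/2.

Order the vertices as P < Q < R < S < T < U < V < W < X < Y < A' < B'. Listing each simplex with vertices in this order, K has dimension 2 with simplices:

  0-simplices (12): [P], [Q], [R], [S], [T], [U], [V], [W], [X], [Y], [A'], [B']
  1-simplices (23): (23 of them)
  2-simplices (12): [R,V,A'], [R,V,B'], [R,W,Y], [R,W,A'], [R,Y,B'], [U,V,W], [U,V,A'], [U,W,Y], [U,Y,A'], [V,W,B'], [W,A',B'], [Y,A',B']

Hence C_0 ≅ Z^12, C_1 ≅ Z^23, C_2 ≅ Z^12.

∂_1: C_1 → C_0 sends each edge [p,q] (with p < q) to q − p.
This gives a 12×23 integer matrix of rank 10; reducing to Smith normal form yields diagonal entries (1,1,1,1,1,1,1,1,1,1).

Boundary ∂_2: C_2 → C_1 sends each 2-simplex [p,q,r] to [q,r] − [p,r] + [p,q]. For instance
  ∂[R,Y,B'] = [Y,B'] − [R,B'] + [R,Y],
  ∂[R,W,A'] = [W,A'] − [R,A'] + [R,W].
The resulting 23×12 matrix has rank 12, and its Smith normal form has invariant factors (1,1,1,1,1,1,1,1,1,1,1,2).

Reading off H_k = ker ∂_k / im ∂_{k+1}:

  H_1: rank ker ∂_1 − rank ∂_2 = (23 − 10) − 12 = 1, and ∂_2 has invariant factor 2 > 1, so H_1 ≅ Z × Z/2.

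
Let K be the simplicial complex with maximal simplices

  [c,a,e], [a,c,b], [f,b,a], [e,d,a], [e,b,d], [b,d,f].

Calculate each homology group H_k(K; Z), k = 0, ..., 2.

H_0 ≅ Z,  H_1 ≅ Z,  H_2 = 0.

Fix the vertex order a < b < c < d < e < f and write every simplex with vertices in increasing order. Then dim K = 2 and the simplices of K are:

  0-simplices (6): a, b, c, d, e, f
  1-simplices (12): ab, ac, ad, ae, af, bc, bd, be, bf, ce, de, df
  2-simplices (6): abc, abf, ace, ade, bde, bdf

Hence C_0 ≅ Z^6, C_1 ≅ Z^12, C_2 ≅ Z^6.

∂_1: C_1 → C_0 maps an edge to its endpoints' difference, ∂[p,q] = q − p.
As a 6×12 matrix over Z this has rank 5, with invariant factors (1,1,1,1,1).

∂_2: C_2 → C_1 acts by ∂[p,q,r] = [q,r] − [p,r] + [p,q]. For instance
  ∂bdf = df − bf + bd,
  ∂ade = de − ae + ad.
This gives a 12×6 integer matrix of rank 6; reducing to Smith normal form yields diagonal entries (1,1,1,1,1,1).

From H_k ≅ ker(∂_k) / im(∂_{k+1}) we obtain:

  H_0: rank C_0 − rank ∂_1 = 6 − 5 = 1, and the invariant factors of ∂_1 are all 1, so H_0 = Z.
  H_1: rank ker ∂_1 − rank ∂_2 = (12 − 5) − 6 = 1, and the invariant factors of ∂_2 are all 1, so H_1 = Z.
  H_2: rank ker ∂_2 − rank ∂_3 = (6 − 6) − 0 = 0, and there is no ∂_3, so H_2 = 0.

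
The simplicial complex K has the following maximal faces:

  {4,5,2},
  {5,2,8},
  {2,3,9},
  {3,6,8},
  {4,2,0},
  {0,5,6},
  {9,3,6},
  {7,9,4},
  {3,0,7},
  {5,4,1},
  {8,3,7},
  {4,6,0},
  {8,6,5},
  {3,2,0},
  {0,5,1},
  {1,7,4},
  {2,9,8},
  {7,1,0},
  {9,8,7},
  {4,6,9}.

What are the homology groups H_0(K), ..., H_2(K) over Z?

We work with the vertex ordering 0 < 1 < 2 < 3 < 4 < 5 < 6 < 7 < 8 < 9. The simplices of K, each written with vertices in increasing order, are:

  0-simplices (10): [0], [1], [2], [3], [4], [5], [6], [7], [8], [9]
  1-simplices (30): (30 of them)
  2-simplices (20): (20 of them)

Hence C_0 ≅ Z^10, C_1 ≅ Z^30, C_2 ≅ Z^20.

∂_1: C_1 → C_0 is given by ∂[p,q] = [q] − [p]. For instance
  ∂[0,4] = [4] − [0].
The 10×30 boundary matrix has rank 9 and Smith normal form diag(1,1,1,1,1,1,1,1,1).

∂_2: C_2 → C_1 maps a triangle to the signed sum of its edges. For instance
  ∂[3,7,8] = [7,8] − [3,8] + [3,7],
  ∂[0,5,6] = [5,6] − [0,6] + [0,5].
This gives a 30×20 integer matrix of rank 20; reducing to Smith normal form yields diagonal entries (1,1,1,1,1,1,1,1,1,1,1,1,1,1,1,1,1,1,1,2).

Now H_k = ker ∂_k / im ∂_{k+1}, so:

  H_0: rank C_0 − rank ∂_1 = 10 − 9 = 1, and the invariant factors of ∂_1 are all 1, so H_0 = Z.
  H_1: rank ker ∂_1 − rank ∂_2 = (30 − 9) − 20 = 1, and ∂_2 has invariant factor 2 > 1, so H_1 = Z ⊕ Z/2Z.
  H_2: rank ker ∂_2 − rank ∂_3 = (20 − 20) − 0 = 0, and there is no ∂_3, so H_2 = 0.

H_0 ≅ Z,  H_1 ≅ Z ⊕ Z/2Z,  H_2 = 0.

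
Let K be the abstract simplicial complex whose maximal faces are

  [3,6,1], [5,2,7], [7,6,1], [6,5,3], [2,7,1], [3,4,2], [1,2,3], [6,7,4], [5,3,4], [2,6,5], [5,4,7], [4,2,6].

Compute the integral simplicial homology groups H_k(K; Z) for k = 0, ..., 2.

H_0 = Z,  H_1 = Z/2,  H_2 = 0.

Fix the vertex order 1 < 2 < 3 < 4 < 5 < 6 < 7 and write every simplex with vertices in increasing order. Then dim K = 2 and the simplices of K are:

  0-simplices (7): [1], [2], [3], [4], [5], [6], [7]
  1-simplices (18): [1,2], [1,3], [1,6], [1,7], [2,3], [2,4], [2,5], [2,6], [2,7], [3,4], [3,5], [3,6], [4,5], [4,6], [4,7], [5,6], [5,7], [6,7]
  2-simplices (12): [1,2,3], [1,2,7], [1,3,6], [1,6,7], [2,3,4], [2,4,6], [2,5,6], [2,5,7], [3,4,5], [3,5,6], [4,5,7], [4,6,7]

so the chain groups are C_0 ≅ Z^7, C_1 ≅ Z^18, C_2 ≅ Z^12.

∂_1: C_1 → C_0 is given by ∂[p,q] = [q] − [p]. For instance
  ∂[1,3] = [3] − [1].
As a 7×18 matrix over Z this has rank 6, with invariant factors (1,1,1,1,1,1).

∂_2: C_2 → C_1 acts by ∂[p,q,r] = [q,r] − [p,r] + [p,q]. For instance
  ∂[1,2,7] = [2,7] − [1,7] + [1,2],
  ∂[2,4,6] = [4,6] − [2,6] + [2,4].
As a 18×12 matrix over Z this has rank 12, with invariant factors (1,1,1,1,1,1,1,1,1,1,1,2).

Reading off H_k = ker ∂_k / im ∂_{k+1}:

  H_0: rank C_0 − rank ∂_1 = 7 − 6 = 1, and the invariant factors of ∂_1 are all 1, so H_0 ≅ Z.
  H_1: rank ker ∂_1 − rank ∂_2 = (18 − 6) − 12 = 0, and ∂_2 has invariant factor 2 > 1, so H_1 ≅ Z/2.
  H_2: rank ker ∂_2 − rank ∂_3 = (12 − 12) − 0 = 0, and there is no ∂_3, so H_2 ≅ 0.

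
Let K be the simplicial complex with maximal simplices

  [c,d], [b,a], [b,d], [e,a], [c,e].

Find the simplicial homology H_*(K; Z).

H_0 ≅ Z,  H_1 ≅ Z.

Fix the vertex order a < b < c < d < e and write every simplex with vertices in increasing order. Then dim K = 1 and the simplices of K are:

  0-simplices (5): a, b, c, d, e
  1-simplices (5): ab, ae, bd, cd, ce

giving chain groups C_0 ≅ Z^5, C_1 ≅ Z^5.

The boundary map ∂_1: C_1 → C_0 sends each edge [p,q] (with p < q) to q − p.
This gives a 5×5 integer matrix of rank 4; reducing to Smith normal form yields diagonal entries (1,1,1,1).

Computing H_k = (kernel of ∂_k) / (image of ∂_{k+1}):

  H_0: rank C_0 − rank ∂_1 = 5 − 4 = 1, and the invariant factors of ∂_1 are all 1, so H_0 ≅ Z.
  H_1: rank ker ∂_1 − rank ∂_2 = (5 − 4) − 0 = 1, and there is no ∂_2, so H_1 ≅ Z.

As a check, the Euler characteristic is 5 − 5 = 0, which agrees with 1 − 1 = 0.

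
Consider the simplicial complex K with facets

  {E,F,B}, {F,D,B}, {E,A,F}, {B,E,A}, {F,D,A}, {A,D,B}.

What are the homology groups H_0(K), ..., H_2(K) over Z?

Fix the vertex order A < B < D < E < F and write every simplex with vertices in increasing order. Then dim K = 2 and the simplices of K are:

  0-simplices (5): A, B, D, E, F
  1-simplices (9): AB, AD, AE, AF, BD, BE, BF, DF, EF
  2-simplices (6): ABD, ABE, ADF, AEF, BDF, BEF

giving chain groups C_0 ≅ Z^5, C_1 ≅ Z^9, C_2 ≅ Z^6.

The boundary map ∂_1: C_1 → C_0 maps an edge to its endpoints' difference, ∂[p,q] = q − p. For instance
  ∂AE = E − A.
As a 5×9 matrix over Z this has rank 4, with invariant factors (1,1,1,1).

∂_2: C_2 → C_1 maps a triangle to the signed sum of its edges. For instance
  ∂BEF = EF − BF + BE,
  ∂ABD = BD − AD + AB.
As a 9×6 matrix over Z this has rank 5, with invariant factors (1,1,1,1,1).

Reading off H_k = ker ∂_k / im ∂_{k+1}:

  H_0: rank C_0 − rank ∂_1 = 5 − 4 = 1, and the invariant factors of ∂_1 are all 1, so H_0 ≅ Z.
  H_1: rank ker ∂_1 − rank ∂_2 = (9 − 4) − 5 = 0, and the invariant factors of ∂_2 are all 1, so H_1 ≅ 0.
  H_2: rank ker ∂_2 − rank ∂_3 = (6 − 5) − 0 = 1, and there is no ∂_3, so H_2 ≅ Z.

H_0 ≅ Z,  H_1 = 0,  H_2 ≅ Z.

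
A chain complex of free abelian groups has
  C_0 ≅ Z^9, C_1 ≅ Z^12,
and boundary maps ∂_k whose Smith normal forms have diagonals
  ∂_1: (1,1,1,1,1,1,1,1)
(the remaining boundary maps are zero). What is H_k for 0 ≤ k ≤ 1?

H_0 ≅ Z,  H_1 ≅ Z^4.

H_0: b_0 = 9 − 0 − 8 = 1; torsion from ∂_1 factors > 1: none. So H_0 ≅ Z.
H_1: b_1 = 12 − 8 − 0 = 4; torsion from ∂_2 factors > 1: none. So H_1 ≅ Z^4.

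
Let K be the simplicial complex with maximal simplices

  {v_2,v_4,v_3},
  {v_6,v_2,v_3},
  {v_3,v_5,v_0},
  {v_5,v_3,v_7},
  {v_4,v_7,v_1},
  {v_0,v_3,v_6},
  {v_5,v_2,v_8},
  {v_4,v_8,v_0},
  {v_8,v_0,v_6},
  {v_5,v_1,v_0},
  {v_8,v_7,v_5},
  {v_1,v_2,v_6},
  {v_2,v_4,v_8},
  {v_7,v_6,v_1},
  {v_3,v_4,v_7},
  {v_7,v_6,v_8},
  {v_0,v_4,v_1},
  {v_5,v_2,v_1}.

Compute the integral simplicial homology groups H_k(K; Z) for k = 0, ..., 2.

H_0 = Z,  H_1 = Z^2,  H_2 = Z.

Take the total order v_0 < v_1 < v_2 < v_3 < v_4 < v_5 < v_6 < v_7 < v_8 on the vertex set. Then K (dimension 2) consists of the simplices:

  0-simplices (9): [v_0], [v_1], [v_2], [v_3], [v_4], [v_5], [v_6], [v_7], [v_8]
  1-simplices (27): (27 of them)
  2-simplices (18): (18 of them)

so the chain groups are C_0 ≅ Z^9, C_1 ≅ Z^27, C_2 ≅ Z^18.

The boundary map ∂_1: C_1 → C_0 sends each edge [p,q] (with p < q) to q − p. For instance
  ∂[v_4,v_8] = [v_8] − [v_4].
As a 9×27 matrix over Z this has rank 8, with invariant factors (1,1,1,1,1,1,1,1).

∂_2: C_2 → C_1 sends each 2-simplex [p,q,r] to [q,r] − [p,r] + [p,q]. For instance
  ∂[v_0,v_3,v_6] = [v_3,v_6] − [v_0,v_6] + [v_0,v_3],
  ∂[v_3,v_4,v_7] = [v_4,v_7] − [v_3,v_7] + [v_3,v_4].
The resulting 27×18 matrix has rank 17, and its Smith normal form has invariant factors (1,1,1,1,1,1,1,1,1,1,1,1,1,1,1,1,1).

From H_k ≅ ker(∂_k) / im(∂_{k+1}) we obtain:

  H_0: rank C_0 − rank ∂_1 = 9 − 8 = 1, and the invariant factors of ∂_1 are all 1, so H_0 ≅ Z.
  H_1: rank ker ∂_1 − rank ∂_2 = (27 − 8) − 17 = 2, and the invariant factors of ∂_2 are all 1, so H_1 ≅ Z^2.
  H_2: rank ker ∂_2 − rank ∂_3 = (18 − 17) − 0 = 1, and there is no ∂_3, so H_2 ≅ Z.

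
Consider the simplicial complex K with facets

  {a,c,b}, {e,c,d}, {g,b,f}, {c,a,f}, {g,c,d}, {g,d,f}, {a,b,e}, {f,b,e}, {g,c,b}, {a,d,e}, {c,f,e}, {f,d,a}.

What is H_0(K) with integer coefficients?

Fix the vertex order a < b < c < d < e < f < g and write every simplex with vertices in increasing order. Then dim K = 2 and the simplices of K are:

  0-simplices (7): a, b, c, d, e, f, g
  1-simplices (18): ab, ac, ad, ae, af, bc, be, bf, bg, cd, ce, cf, cg, de, df, dg, ef, fg
  2-simplices (12): abc, abe, acf, ade, adf, bcg, bef, bfg, cde, cdg, cef, dfg

Hence C_0 ≅ Z^7, C_1 ≅ Z^18, C_2 ≅ Z^12.

The boundary map ∂_1: C_1 → C_0 sends each edge [p,q] (with p < q) to q − p. For instance
  ∂dg = g − d.
The 7×18 boundary matrix has rank 6 and Smith normal form diag(1,1,1,1,1,1).

∂_2: C_2 → C_1 sends each 2-simplex [p,q,r] to [q,r] − [p,r] + [p,q]. For instance
  ∂dfg = fg − dg + df,
  ∂bfg = fg − bg + bf.
The resulting 18×12 matrix has rank 12, and its Smith normal form has invariant factors (1,1,1,1,1,1,1,1,1,1,1,2).

Computing H_k = (kernel of ∂_k) / (image of ∂_{k+1}):

  H_0: rank C_0 − rank ∂_1 = 7 − 6 = 1, and the invariant factors of ∂_1 are all 1, so H_0 ≅ Z.

H_0 = Z.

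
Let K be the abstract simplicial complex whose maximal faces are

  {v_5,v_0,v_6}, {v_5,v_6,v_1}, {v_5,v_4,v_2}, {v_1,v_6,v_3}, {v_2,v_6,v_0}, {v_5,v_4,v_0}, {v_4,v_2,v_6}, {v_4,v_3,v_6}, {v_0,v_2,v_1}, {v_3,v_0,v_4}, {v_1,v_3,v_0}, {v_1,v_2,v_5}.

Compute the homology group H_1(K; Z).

Take the total order v_0 < v_1 < v_2 < v_3 < v_4 < v_5 < v_6 on the vertex set. Then K (dimension 2) consists of the simplices:

  0-simplices (7): [v_0], [v_1], [v_2], [v_3], [v_4], [v_5], [v_6]
  1-simplices (18): (18 of them)
  2-simplices (12): (12 of them)

so the chain groups are C_0 ≅ Z^7, C_1 ≅ Z^18, C_2 ≅ Z^12.

∂_1: C_1 → C_0 maps an edge to its endpoints' difference, ∂[p,q] = q − p. For instance
  ∂[v_0,v_3] = [v_3] − [v_0].
As a 7×18 matrix over Z this has rank 6, with invariant factors (1,1,1,1,1,1).

The boundary map ∂_2: C_2 → C_1 acts by ∂[p,q,r] = [q,r] − [p,r] + [p,q]. For instance
  ∂[v_3,v_4,v_6] = [v_4,v_6] − [v_3,v_6] + [v_3,v_4],
  ∂[v_0,v_5,v_6] = [v_5,v_6] − [v_0,v_6] + [v_0,v_5].
This gives a 18×12 integer matrix of rank 12; reducing to Smith normal form yields diagonal entries (1,1,1,1,1,1,1,1,1,1,1,2).

From H_k ≅ ker(∂_k) / im(∂_{k+1}) we obtain:

  H_1: rank ker ∂_1 − rank ∂_2 = (18 − 6) − 12 = 0, and ∂_2 has invariant factor 2 > 1, so H_1 = Z/2.

H_1 = Z/2.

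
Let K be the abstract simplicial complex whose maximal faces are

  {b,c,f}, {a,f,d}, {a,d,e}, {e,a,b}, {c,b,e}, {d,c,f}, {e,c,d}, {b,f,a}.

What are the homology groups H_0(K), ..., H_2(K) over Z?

H_0 = Z,  H_1 = 0,  H_2 = Z.

We work with the vertex ordering a < b < c < d < e < f. The simplices of K, each written with vertices in increasing order, are:

  0-simplices (6): a, b, c, d, e, f
  1-simplices (12): ab, ad, ae, af, bc, be, bf, cd, ce, cf, de, df
  2-simplices (8): abe, abf, ade, adf, bce, bcf, cde, cdf

so the chain groups are C_0 ≅ Z^6, C_1 ≅ Z^12, C_2 ≅ Z^8.

Boundary ∂_1: C_1 → C_0 is given by ∂[p,q] = [q] − [p].
The resulting 6×12 matrix has rank 5, and its Smith normal form has invariant factors (1,1,1,1,1).

Boundary ∂_2: C_2 → C_1 maps a triangle to the signed sum of its edges. For instance
  ∂abe = be − ae + ab,
  ∂adf = df − af + ad.
The 12×8 boundary matrix has rank 7 and Smith normal form diag(1,1,1,1,1,1,1).

Now H_k = ker ∂_k / im ∂_{k+1}, so:

  H_0: rank C_0 − rank ∂_1 = 6 − 5 = 1, and the invariant factors of ∂_1 are all 1, so H_0 ≅ Z.
  H_1: rank ker ∂_1 − rank ∂_2 = (12 − 5) − 7 = 0, and the invariant factors of ∂_2 are all 1, so H_1 ≅ 0.
  H_2: rank ker ∂_2 − rank ∂_3 = (8 − 7) − 0 = 1, and there is no ∂_3, so H_2 ≅ Z.

As a check, the Euler characteristic is 6 − 12 + 8 = 2, which agrees with 1 − 0 + 1 = 2.
(K is a triangulation of the 2-sphere S^2.)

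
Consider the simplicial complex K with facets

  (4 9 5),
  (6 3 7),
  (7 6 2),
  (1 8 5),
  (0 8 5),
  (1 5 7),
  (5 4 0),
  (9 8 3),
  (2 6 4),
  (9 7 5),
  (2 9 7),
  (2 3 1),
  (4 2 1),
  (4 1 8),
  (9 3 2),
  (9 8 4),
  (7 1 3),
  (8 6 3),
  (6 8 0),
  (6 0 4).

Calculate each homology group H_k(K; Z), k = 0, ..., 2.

K has 10 vertices, 30 edges, 20 triangles.
rank ∂_0 = 0, rank ∂_1 = 9 ⇒ b_0 = 10 − 0 − 9 = 1; all invariant factors of ∂_1 are 1 so no torsion. So H_0 ≅ Z.
rank ∂_1 = 9, rank ∂_2 = 20 ⇒ b_1 = 30 − 9 − 20 = 1; ∂_2 has invariant factor(s) [2] giving torsion. So H_1 ≅ Z ⊕ Z/2Z.
rank ∂_2 = 20, rank ∂_3 = 0 ⇒ b_2 = 20 − 20 − 0 = 0. So H_2 ≅ 0.

H_0 ≅ Z,  H_1 ≅ Z ⊕ Z/2Z,  H_2 = 0.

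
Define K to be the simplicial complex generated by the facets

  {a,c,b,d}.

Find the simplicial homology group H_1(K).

H_1 ≅ 0.

K has 4 vertices, 6 edges, 4 triangles, 1 3-simplex.
rank ∂_1 = 3, rank ∂_2 = 3 ⇒ b_1 = 6 − 3 − 3 = 0; all invariant factors of ∂_2 are 1 so no torsion. So H_1 = 0.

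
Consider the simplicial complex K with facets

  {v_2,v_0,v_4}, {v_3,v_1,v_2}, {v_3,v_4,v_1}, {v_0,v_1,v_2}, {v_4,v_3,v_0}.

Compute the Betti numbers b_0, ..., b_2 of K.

We work with the vertex ordering v_0 < v_1 < v_2 < v_3 < v_4. The simplices of K, each written with vertices in increasing order, are:

  0-simplices (5): [v_0], [v_1], [v_2], [v_3], [v_4]
  1-simplices (10): [v_0,v_1], [v_0,v_2], [v_0,v_3], [v_0,v_4], [v_1,v_2], [v_1,v_3], [v_1,v_4], [v_2,v_3], [v_2,v_4], [v_3,v_4]
  2-simplices (5): [v_0,v_1,v_2], [v_0,v_2,v_4], [v_0,v_3,v_4], [v_1,v_2,v_3], [v_1,v_3,v_4]

giving chain groups C_0 ≅ Z^5, C_1 ≅ Z^10, C_2 ≅ Z^5.

Boundary ∂_1: C_1 → C_0 is given by ∂[p,q] = [q] − [p]. For instance
  ∂[v_1,v_4] = [v_4] − [v_1].
As a 5×10 matrix over Z this has rank 4, with invariant factors (1,1,1,1).

The boundary map ∂_2: C_2 → C_1 maps a triangle to the signed sum of its edges. For instance
  ∂[v_0,v_3,v_4] = [v_3,v_4] − [v_0,v_4] + [v_0,v_3],
  ∂[v_0,v_2,v_4] = [v_2,v_4] − [v_0,v_4] + [v_0,v_2].
The resulting 10×5 matrix has rank 5, and its Smith normal form has invariant factors (1,1,1,1,1).

Computing H_k = (kernel of ∂_k) / (image of ∂_{k+1}):

  H_0: rank C_0 − rank ∂_1 = 5 − 4 = 1, and the invariant factors of ∂_1 are all 1, so H_0 = Z.
  H_1: rank ker ∂_1 − rank ∂_2 = (10 − 4) − 5 = 1, and the invariant factors of ∂_2 are all 1, so H_1 = Z.
  H_2: rank ker ∂_2 − rank ∂_3 = (5 − 5) − 0 = 0, and there is no ∂_3, so H_2 = 0.

Hence the Betti numbers are b_0 = 1, b_1 = 1, b_2 = 0.

b_0 = 1, b_1 = 1, b_2 = 0.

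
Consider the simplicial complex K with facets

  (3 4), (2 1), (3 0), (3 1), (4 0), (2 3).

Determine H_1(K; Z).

Fix the vertex order 0 < 1 < 2 < 3 < 4 and write every simplex with vertices in increasing order. Then dim K = 1 and the simplices of K are:

  0-simplices (5): [0], [1], [2], [3], [4]
  1-simplices (6): [0,3], [0,4], [1,2], [1,3], [2,3], [3,4]

Hence C_0 ≅ Z^5, C_1 ≅ Z^6.

Boundary ∂_1: C_1 → C_0 sends each edge [p,q] (with p < q) to q − p.
The 5×6 boundary matrix has rank 4 and Smith normal form diag(1,1,1,1).

Computing H_k = (kernel of ∂_k) / (image of ∂_{k+1}):

  H_1: rank ker ∂_1 − rank ∂_2 = (6 − 4) − 0 = 2, and there is no ∂_2, so H_1 ≅ Z^2.

H_1 = Z^2.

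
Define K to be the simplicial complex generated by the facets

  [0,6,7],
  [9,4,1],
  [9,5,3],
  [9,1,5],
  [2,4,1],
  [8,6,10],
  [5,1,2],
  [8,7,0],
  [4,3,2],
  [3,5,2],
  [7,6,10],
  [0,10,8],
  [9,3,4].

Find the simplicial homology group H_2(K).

Fix the vertex order 0 < 1 < 2 < 3 < 4 < 5 < 6 < 7 < 8 < 9 < 10 and write every simplex with vertices in increasing order. Then dim K = 2 and the simplices of K are:

  0-simplices (11): [0], [1], [2], [3], [4], [5], [6], [7], [8], [9], [10]
  1-simplices (22): [0,6], [0,7], [0,8], [0,10], [1,2], [1,4], [1,5], [1,9], [2,3], [2,4], [2,5], [3,4], [3,5], [3,9], [4,9], [5,9], [6,7], [6,8], [6,10], [7,8], [7,10], [8,10]
  2-simplices (13): [0,6,7], [0,7,8], [0,8,10], [1,2,4], [1,2,5], [1,4,9], [1,5,9], [2,3,4], [2,3,5], [3,4,9], [3,5,9], [6,7,10], [6,8,10]

Hence C_0 ≅ Z^11, C_1 ≅ Z^22, C_2 ≅ Z^13.

The boundary map ∂_1: C_1 → C_0 maps an edge to its endpoints' difference, ∂[p,q] = q − p.
As a 11×22 matrix over Z this has rank 9, with invariant factors (1,1,1,1,1,1,1,1,1).

Boundary ∂_2: C_2 → C_1 maps a triangle to the signed sum of its edges. For instance
  ∂[6,8,10] = [8,10] − [6,10] + [6,8],
  ∂[0,8,10] = [8,10] − [0,10] + [0,8].
The 22×13 boundary matrix has rank 12 and Smith normal form diag(1,1,1,1,1,1,1,1,1,1,1,1).

Now H_k = ker ∂_k / im ∂_{k+1}, so:

  H_2: rank ker ∂_2 − rank ∂_3 = (13 − 12) − 0 = 1, and there is no ∂_3, so H_2 = Z.

H_2 ≅ Z.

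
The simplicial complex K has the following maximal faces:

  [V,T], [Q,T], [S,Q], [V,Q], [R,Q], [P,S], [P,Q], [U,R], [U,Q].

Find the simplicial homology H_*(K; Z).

K has 7 vertices, 9 edges.
rank ∂_0 = 0, rank ∂_1 = 6 ⇒ b_0 = 7 − 0 − 6 = 1; all invariant factors of ∂_1 are 1 so no torsion. So H_0 ≅ Z.
rank ∂_1 = 6, rank ∂_2 = 0 ⇒ b_1 = 9 − 6 − 0 = 3. So H_1 ≅ Z^3.

H_0 = Z,  H_1 = Z^3.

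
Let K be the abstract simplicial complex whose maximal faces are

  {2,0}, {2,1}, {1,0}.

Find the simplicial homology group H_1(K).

H_1 ≅ Z.

Take the total order 0 < 1 < 2 on the vertex set. Then K (dimension 1) consists of the simplices:

  0-simplices (3): [0], [1], [2]
  1-simplices (3): [0,1], [0,2], [1,2]

giving chain groups C_0 ≅ Z^3, C_1 ≅ Z^3.

The boundary map ∂_1: C_1 → C_0 is given by ∂[p,q] = [q] − [p]. For instance
  ∂[0,2] = [2] − [0].
The 3×3 boundary matrix has rank 2 and Smith normal form diag(1,1).

Reading off H_k = ker ∂_k / im ∂_{k+1}:

  H_1: rank ker ∂_1 − rank ∂_2 = (3 − 2) − 0 = 1, and there is no ∂_2, so H_1 = Z.

(K is a triangulation of the circle S^1.)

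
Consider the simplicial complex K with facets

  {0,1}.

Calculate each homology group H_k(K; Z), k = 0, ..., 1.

H_0 = Z,  H_1 = 0.

Order the vertices as 0 < 1. Listing each simplex with vertices in this order, K has dimension 1 with simplices:

  0-simplices (2): [0], [1]
  1-simplices (1): [0,1]

Hence C_0 ≅ Z^2, C_1 ≅ Z^1.

The boundary map ∂_1: C_1 → C_0 maps an edge to its endpoints' difference, ∂[p,q] = q − p. For instance
  ∂[0,1] = [1] − [0].
The 2×1 boundary matrix has rank 1 and Smith normal form diag(1).

Computing H_k = (kernel of ∂_k) / (image of ∂_{k+1}):

  H_0: rank C_0 − rank ∂_1 = 2 − 1 = 1, and the invariant factors of ∂_1 are all 1, so H_0 = Z.
  H_1: rank ker ∂_1 − rank ∂_2 = (1 − 1) − 0 = 0, and there is no ∂_2, so H_1 = 0.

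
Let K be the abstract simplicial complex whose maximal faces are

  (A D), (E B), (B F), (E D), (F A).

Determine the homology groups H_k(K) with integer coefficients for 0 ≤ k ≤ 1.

Take the total order A < B < D < E < F on the vertex set. Then K (dimension 1) consists of the simplices:

  0-simplices (5): A, B, D, E, F
  1-simplices (5): AD, AF, BE, BF, DE

Hence C_0 ≅ Z^5, C_1 ≅ Z^5.

The boundary map ∂_1: C_1 → C_0 sends each edge [p,q] (with p < q) to q − p. For instance
  ∂AF = F − A.
The resulting 5×5 matrix has rank 4, and its Smith normal form has invariant factors (1,1,1,1).

Now H_k = ker ∂_k / im ∂_{k+1}, so:

  H_0: rank C_0 − rank ∂_1 = 5 − 4 = 1, and the invariant factors of ∂_1 are all 1, so H_0 = Z.
  H_1: rank ker ∂_1 − rank ∂_2 = (5 − 4) − 0 = 1, and there is no ∂_2, so H_1 = Z.

H_0 = Z,  H_1 = Z.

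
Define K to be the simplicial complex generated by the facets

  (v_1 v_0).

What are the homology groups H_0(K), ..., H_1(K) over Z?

H_0 = Z,  H_1 = 0.

Take the total order v_0 < v_1 on the vertex set. Then K (dimension 1) consists of the simplices:

  0-simplices (2): [v_0], [v_1]
  1-simplices (1): [v_0,v_1]

so the chain groups are C_0 ≅ Z^2, C_1 ≅ Z^1.

Boundary ∂_1: C_1 → C_0 sends each edge [p,q] (with p < q) to q − p.
As a 2×1 matrix over Z this has rank 1, with invariant factors (1).

Computing H_k = (kernel of ∂_k) / (image of ∂_{k+1}):

  H_0: rank C_0 − rank ∂_1 = 2 − 1 = 1, and the invariant factors of ∂_1 are all 1, so H_0 ≅ Z.
  H_1: rank ker ∂_1 − rank ∂_2 = (1 − 1) − 0 = 0, and there is no ∂_2, so H_1 ≅ 0.

As a check, the Euler characteristic is 2 − 1 = 1, which agrees with 1 − 0 = 1.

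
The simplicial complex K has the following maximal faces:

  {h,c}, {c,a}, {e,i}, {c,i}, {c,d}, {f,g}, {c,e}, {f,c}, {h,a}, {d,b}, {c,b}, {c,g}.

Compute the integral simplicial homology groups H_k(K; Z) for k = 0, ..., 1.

Order the vertices as a < b < c < d < e < f < g < h < i. Listing each simplex with vertices in this order, K has dimension 1 with simplices:

  0-simplices (9): a, b, c, d, e, f, g, h, i
  1-simplices (12): ac, ah, bc, bd, cd, ce, cf, cg, ch, ci, ei, fg

Hence C_0 ≅ Z^9, C_1 ≅ Z^12.

The boundary map ∂_1: C_1 → C_0 is given by ∂[p,q] = [q] − [p]. For instance
  ∂bc = c − b.
The 9×12 boundary matrix has rank 8 and Smith normal form diag(1,1,1,1,1,1,1,1).

Computing H_k = (kernel of ∂_k) / (image of ∂_{k+1}):

  H_0: rank C_0 − rank ∂_1 = 9 − 8 = 1, and the invariant factors of ∂_1 are all 1, so H_0 ≅ Z.
  H_1: rank ker ∂_1 − rank ∂_2 = (12 − 8) − 0 = 4, and there is no ∂_2, so H_1 ≅ Z^4.

H_0 = Z,  H_1 = Z^4.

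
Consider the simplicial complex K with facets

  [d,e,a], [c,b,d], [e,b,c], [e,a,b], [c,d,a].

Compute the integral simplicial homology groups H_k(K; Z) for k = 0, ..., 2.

We work with the vertex ordering a < b < c < d < e. The simplices of K, each written with vertices in increasing order, are:

  0-simplices (5): a, b, c, d, e
  1-simplices (10): ab, ac, ad, ae, bc, bd, be, cd, ce, de
  2-simplices (5): abe, acd, ade, bcd, bce

Hence C_0 ≅ Z^5, C_1 ≅ Z^10, C_2 ≅ Z^5.

The boundary map ∂_1: C_1 → C_0 sends each edge [p,q] (with p < q) to q − p.
As a 5×10 matrix over Z this has rank 4, with invariant factors (1,1,1,1).

The boundary map ∂_2: C_2 → C_1 sends each 2-simplex [p,q,r] to [q,r] − [p,r] + [p,q]. For instance
  ∂bcd = cd − bd + bc,
  ∂acd = cd − ad + ac.
As a 10×5 matrix over Z this has rank 5, with invariant factors (1,1,1,1,1).

From H_k ≅ ker(∂_k) / im(∂_{k+1}) we obtain:

  H_0: rank C_0 − rank ∂_1 = 5 − 4 = 1, and the invariant factors of ∂_1 are all 1, so H_0 ≅ Z.
  H_1: rank ker ∂_1 − rank ∂_2 = (10 − 4) − 5 = 1, and the invariant factors of ∂_2 are all 1, so H_1 ≅ Z.
  H_2: rank ker ∂_2 − rank ∂_3 = (5 − 5) − 0 = 0, and there is no ∂_3, so H_2 ≅ 0.

(K is a triangulation of the Möbius band.)

H_0 ≅ Z,  H_1 ≅ Z,  H_2 = 0.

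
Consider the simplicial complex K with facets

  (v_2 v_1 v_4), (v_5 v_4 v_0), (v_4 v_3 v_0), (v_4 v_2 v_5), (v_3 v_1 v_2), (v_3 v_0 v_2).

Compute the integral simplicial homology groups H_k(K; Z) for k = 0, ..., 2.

We work with the vertex ordering v_0 < v_1 < v_2 < v_3 < v_4 < v_5. The simplices of K, each written with vertices in increasing order, are:

  0-simplices (6): [v_0], [v_1], [v_2], [v_3], [v_4], [v_5]
  1-simplices (12): [v_0,v_2], [v_0,v_3], [v_0,v_4], [v_0,v_5], [v_1,v_2], [v_1,v_3], [v_1,v_4], [v_2,v_3], [v_2,v_4], [v_2,v_5], [v_3,v_4], [v_4,v_5]
  2-simplices (6): [v_0,v_2,v_3], [v_0,v_3,v_4], [v_0,v_4,v_5], [v_1,v_2,v_3], [v_1,v_2,v_4], [v_2,v_4,v_5]

giving chain groups C_0 ≅ Z^6, C_1 ≅ Z^12, C_2 ≅ Z^6.

∂_1: C_1 → C_0 is given by ∂[p,q] = [q] − [p].
The resulting 6×12 matrix has rank 5, and its Smith normal form has invariant factors (1,1,1,1,1).

∂_2: C_2 → C_1 maps a triangle to the signed sum of its edges. For instance
  ∂[v_0,v_3,v_4] = [v_3,v_4] − [v_0,v_4] + [v_0,v_3],
  ∂[v_0,v_2,v_3] = [v_2,v_3] − [v_0,v_3] + [v_0,v_2].
The resulting 12×6 matrix has rank 6, and its Smith normal form has invariant factors (1,1,1,1,1,1).

From H_k ≅ ker(∂_k) / im(∂_{k+1}) we obtain:

  H_0: rank C_0 − rank ∂_1 = 6 − 5 = 1, and the invariant factors of ∂_1 are all 1, so H_0 = Z.
  H_1: rank ker ∂_1 − rank ∂_2 = (12 − 5) − 6 = 1, and the invariant factors of ∂_2 are all 1, so H_1 = Z.
  H_2: rank ker ∂_2 − rank ∂_3 = (6 − 6) − 0 = 0, and there is no ∂_3, so H_2 = 0.

As a check, the Euler characteristic is 6 − 12 + 6 = 0, which agrees with 1 − 1 + 0 = 0.

H_0 = Z,  H_1 = Z,  H_2 = 0.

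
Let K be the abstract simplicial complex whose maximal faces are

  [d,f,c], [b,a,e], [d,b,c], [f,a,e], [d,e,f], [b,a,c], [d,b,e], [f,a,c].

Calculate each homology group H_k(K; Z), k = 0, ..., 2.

H_0 = Z,  H_1 = 0,  H_2 = Z.

We work with the vertex ordering a < b < c < d < e < f. The simplices of K, each written with vertices in increasing order, are:

  0-simplices (6): a, b, c, d, e, f
  1-simplices (12): ab, ac, ae, af, bc, bd, be, cd, cf, de, df, ef
  2-simplices (8): abc, abe, acf, aef, bcd, bde, cdf, def

Hence C_0 ≅ Z^6, C_1 ≅ Z^12, C_2 ≅ Z^8.

∂_1: C_1 → C_0 maps an edge to its endpoints' difference, ∂[p,q] = q − p. For instance
  ∂af = f − a.
As a 6×12 matrix over Z this has rank 5, with invariant factors (1,1,1,1,1).

Boundary ∂_2: C_2 → C_1 acts by ∂[p,q,r] = [q,r] − [p,r] + [p,q]. For instance
  ∂bcd = cd − bd + bc,
  ∂bde = de − be + bd.
The resulting 12×8 matrix has rank 7, and its Smith normal form has invariant factors (1,1,1,1,1,1,1).

Computing H_k = (kernel of ∂_k) / (image of ∂_{k+1}):

  H_0: rank C_0 − rank ∂_1 = 6 − 5 = 1, and the invariant factors of ∂_1 are all 1, so H_0 = Z.
  H_1: rank ker ∂_1 − rank ∂_2 = (12 − 5) − 7 = 0, and the invariant factors of ∂_2 are all 1, so H_1 = 0.
  H_2: rank ker ∂_2 − rank ∂_3 = (8 − 7) − 0 = 1, and there is no ∂_3, so H_2 = Z.

As a check, the Euler characteristic is 6 − 12 + 8 = 2, which agrees with 1 − 0 + 1 = 2.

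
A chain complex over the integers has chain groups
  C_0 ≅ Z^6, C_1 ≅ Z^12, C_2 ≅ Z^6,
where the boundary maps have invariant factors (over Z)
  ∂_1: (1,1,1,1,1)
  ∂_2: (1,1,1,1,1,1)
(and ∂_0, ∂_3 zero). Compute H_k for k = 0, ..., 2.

H_0 = Z,  H_1 = Z,  H_2 = 0.

H_0: b_0 = 6 − 0 − 5 = 1; torsion from ∂_1 factors > 1: none. So H_0 = Z.
H_1: b_1 = 12 − 5 − 6 = 1; torsion from ∂_2 factors > 1: none. So H_1 = Z.
H_2: b_2 = 6 − 6 − 0 = 0; torsion from ∂_3 factors > 1: none. So H_2 = 0.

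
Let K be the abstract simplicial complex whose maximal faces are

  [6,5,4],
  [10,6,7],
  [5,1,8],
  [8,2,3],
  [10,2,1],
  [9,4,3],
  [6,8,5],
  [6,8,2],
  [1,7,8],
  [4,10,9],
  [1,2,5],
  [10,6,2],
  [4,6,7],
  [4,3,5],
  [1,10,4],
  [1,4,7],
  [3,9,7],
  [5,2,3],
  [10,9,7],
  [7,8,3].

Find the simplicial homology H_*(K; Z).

Fix the vertex order 1 < 2 < 3 < 4 < 5 < 6 < 7 < 8 < 9 < 10 and write every simplex with vertices in increasing order. Then dim K = 2 and the simplices of K are:

  0-simplices (10): [1], [2], [3], [4], [5], [6], [7], [8], [9], [10]
  1-simplices (30): (30 of them)
  2-simplices (20): (20 of them)

Hence C_0 ≅ Z^10, C_1 ≅ Z^30, C_2 ≅ Z^20.

The boundary map ∂_1: C_1 → C_0 is given by ∂[p,q] = [q] − [p].
This gives a 10×30 integer matrix of rank 9; reducing to Smith normal form yields diagonal entries (1,1,1,1,1,1,1,1,1).

∂_2: C_2 → C_1 sends each 2-simplex [p,q,r] to [q,r] − [p,r] + [p,q]. For instance
  ∂[5,6,8] = [6,8] − [5,8] + [5,6],
  ∂[2,6,10] = [6,10] − [2,10] + [2,6].
The 30×20 boundary matrix has rank 20 and Smith normal form diag(1,1,1,1,1,1,1,1,1,1,1,1,1,1,1,1,1,1,1,2).

From H_k ≅ ker(∂_k) / im(∂_{k+1}) we obtain:

  H_0: rank C_0 − rank ∂_1 = 10 − 9 = 1, and the invariant factors of ∂_1 are all 1, so H_0 = Z.
  H_1: rank ker ∂_1 − rank ∂_2 = (30 − 9) − 20 = 1, and ∂_2 has invariant factor 2 > 1, so H_1 = Z ⊕ Z/2Z.
  H_2: rank ker ∂_2 − rank ∂_3 = (20 − 20) − 0 = 0, and there is no ∂_3, so H_2 = 0.

(K is a triangulation of the Klein bottle.)

H_0 = Z,  H_1 = Z ⊕ Z/2Z,  H_2 = 0.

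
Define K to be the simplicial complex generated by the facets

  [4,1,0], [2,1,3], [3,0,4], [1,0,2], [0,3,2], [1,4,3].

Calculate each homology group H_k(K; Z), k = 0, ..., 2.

Take the total order 0 < 1 < 2 < 3 < 4 on the vertex set. Then K (dimension 2) consists of the simplices:

  0-simplices (5): [0], [1], [2], [3], [4]
  1-simplices (9): [0,1], [0,2], [0,3], [0,4], [1,2], [1,3], [1,4], [2,3], [3,4]
  2-simplices (6): [0,1,2], [0,1,4], [0,2,3], [0,3,4], [1,2,3], [1,3,4]

giving chain groups C_0 ≅ Z^5, C_1 ≅ Z^9, C_2 ≅ Z^6.

The boundary map ∂_1: C_1 → C_0 sends each edge [p,q] (with p < q) to q − p. For instance
  ∂[0,3] = [3] − [0].
The resulting 5×9 matrix has rank 4, and its Smith normal form has invariant factors (1,1,1,1).

Boundary ∂_2: C_2 → C_1 acts by ∂[p,q,r] = [q,r] − [p,r] + [p,q]. For instance
  ∂[1,3,4] = [3,4] − [1,4] + [1,3],
  ∂[0,1,2] = [1,2] − [0,2] + [0,1].
As a 9×6 matrix over Z this has rank 5, with invariant factors (1,1,1,1,1).

Computing H_k = (kernel of ∂_k) / (image of ∂_{k+1}):

  H_0: rank C_0 − rank ∂_1 = 5 − 4 = 1, and the invariant factors of ∂_1 are all 1, so H_0 ≅ Z.
  H_1: rank ker ∂_1 − rank ∂_2 = (9 − 4) − 5 = 0, and the invariant factors of ∂_2 are all 1, so H_1 ≅ 0.
  H_2: rank ker ∂_2 − rank ∂_3 = (6 − 5) − 0 = 1, and there is no ∂_3, so H_2 ≅ Z.

As a check, the Euler characteristic is 5 − 9 + 6 = 2, which agrees with 1 − 0 + 1 = 2.

H_0 ≅ Z,  H_1 = 0,  H_2 ≅ Z.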